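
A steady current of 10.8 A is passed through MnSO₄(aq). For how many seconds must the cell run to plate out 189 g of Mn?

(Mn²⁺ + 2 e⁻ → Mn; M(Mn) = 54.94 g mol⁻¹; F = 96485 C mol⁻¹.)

61500 s

n(Mn) = m/M = 189 / 54.94 = 3.440 mol.
Each Mn atom requires 2 electrons, so n(e⁻) = 2 × 3.440 = 6.880 mol.
Q = n(e⁻)·F = 6.880 × 96485 = 663800 C.
t = Q/I = 663800 / 10.80 A = 61470 s.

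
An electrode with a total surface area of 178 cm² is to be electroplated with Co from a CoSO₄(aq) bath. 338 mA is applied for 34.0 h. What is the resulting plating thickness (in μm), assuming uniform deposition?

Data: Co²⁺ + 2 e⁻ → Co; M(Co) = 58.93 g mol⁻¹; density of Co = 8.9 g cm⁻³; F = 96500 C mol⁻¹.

79.7 μm

Q = I·t = 0.3380 × 122400 = 41370 C; n(e⁻) = 0.4287 mol.
n(Co) = n(e⁻)/2 = 0.2144 mol, so m = 0.2144 × 58.93 = 12.63 g.
Volume = m/ρ = 12.63 / 8.9 = 1.419 cm³.
Thickness = V/A = 1.419 / 178 = 0.00797 cm = 79.7 μm.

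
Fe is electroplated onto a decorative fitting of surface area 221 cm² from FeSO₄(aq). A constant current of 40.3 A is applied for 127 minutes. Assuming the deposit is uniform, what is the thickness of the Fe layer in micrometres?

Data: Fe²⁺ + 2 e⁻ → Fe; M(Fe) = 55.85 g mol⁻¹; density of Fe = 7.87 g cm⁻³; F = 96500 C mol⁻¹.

511 μm

Q = I·t = 40.30 × 7620.0 = 307100 C; n(e⁻) = 3.182 mol.
n(Fe) = n(e⁻)/2 = 1.591 mol, so m = 1.591 × 55.85 = 88.86 g.
Volume = m/ρ = 88.86 / 7.87 = 11.29 cm³.
Thickness = V/A = 11.29 / 221 = 0.0511 cm = 511 μm.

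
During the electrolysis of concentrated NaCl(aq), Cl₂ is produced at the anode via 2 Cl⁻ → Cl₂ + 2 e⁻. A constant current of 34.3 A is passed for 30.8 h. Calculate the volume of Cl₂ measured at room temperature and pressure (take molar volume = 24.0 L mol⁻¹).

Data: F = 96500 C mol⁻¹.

Q = I·t = 34.30 A × 110880 s = 3803000 C.
n(e⁻) = Q/F = 3803000 / 96500 = 39.41 mol.
2 electrons are transferred per Cl₂ molecule, so n(Cl₂) = 39.41 / 2 = 19.71 mol.
V = n × V_m = 19.71 × 24.0 = 473 L.

473 L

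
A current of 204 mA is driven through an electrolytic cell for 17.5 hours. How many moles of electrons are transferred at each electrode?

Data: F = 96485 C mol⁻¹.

0.133 mol

Q = I·t = 0.2040 A × 63000 s = 12850 C.
n(e⁻) = Q/F = 12850 / 96485 = 0.133 mol.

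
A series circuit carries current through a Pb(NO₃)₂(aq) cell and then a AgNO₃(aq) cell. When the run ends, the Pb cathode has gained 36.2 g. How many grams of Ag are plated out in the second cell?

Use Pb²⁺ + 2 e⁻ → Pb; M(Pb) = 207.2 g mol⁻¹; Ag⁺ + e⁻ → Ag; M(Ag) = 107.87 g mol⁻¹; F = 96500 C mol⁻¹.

n(Pb) = 36.2 / 207.2 = 0.1747 mol.
Since Pb²⁺ + 2 e⁻ → Pb, n(e⁻) passed = 2 × 0.1747 = 0.3494 mol.
Cells in series carry the same charge, so the same 0.3494 mol of electrons passes through cell 2.
Ag⁺ + e⁻ → Ag, so n(Ag) = 0.3494 / 1 = 0.3494 mol.
m(Ag) = 0.3494 × 107.87 = 37.7 g.

37.7 g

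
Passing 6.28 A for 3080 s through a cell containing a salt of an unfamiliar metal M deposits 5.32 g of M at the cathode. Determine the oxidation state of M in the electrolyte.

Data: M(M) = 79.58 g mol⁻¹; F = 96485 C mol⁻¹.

Q = I·t = 6.280 A × 3080.0 s = 19340 C, so n(e⁻) = 19340/96485 = 0.2005 mol.
n(M) deposited = 5.32 / 79.58 = 0.06685 mol.
Electrons per atom = n(e⁻)/n(M) = 0.2005 / 0.06685 = 3.00 ≈ 3, so the ion is M³⁺.

+3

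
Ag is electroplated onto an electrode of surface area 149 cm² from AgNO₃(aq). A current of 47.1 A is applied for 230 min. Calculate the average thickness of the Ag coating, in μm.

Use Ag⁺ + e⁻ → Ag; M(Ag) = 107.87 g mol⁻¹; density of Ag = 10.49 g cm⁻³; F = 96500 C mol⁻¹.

Q = I·t = 47.10 × 13800 = 650000 C; n(e⁻) = 6.736 mol.
n(Ag) = n(e⁻)/1 = 6.736 mol, so m = 6.736 × 107.87 = 726.6 g.
Volume = m/ρ = 726.6 / 10.49 = 69.26 cm³.
Thickness = V/A = 69.26 / 149 = 0.465 cm = 4650 μm.

4650 μm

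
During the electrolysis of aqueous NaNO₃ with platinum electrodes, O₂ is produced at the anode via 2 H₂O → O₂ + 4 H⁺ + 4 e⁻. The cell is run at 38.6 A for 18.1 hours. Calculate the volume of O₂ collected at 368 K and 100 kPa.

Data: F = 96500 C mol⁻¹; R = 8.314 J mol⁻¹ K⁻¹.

199 L

Q = I·t = 38.60 A × 65160 s = 2515000 C.
n(e⁻) = Q/F = 2515000 / 96500 = 26.06 mol.
4 electrons are transferred per O₂ molecule, so n(O₂) = 26.06 / 4 = 6.516 mol.
V = nRT/P = (6.516 × 8.314 × 368) / (100 × 10³ Pa) = 0.199 m³ = 199 L.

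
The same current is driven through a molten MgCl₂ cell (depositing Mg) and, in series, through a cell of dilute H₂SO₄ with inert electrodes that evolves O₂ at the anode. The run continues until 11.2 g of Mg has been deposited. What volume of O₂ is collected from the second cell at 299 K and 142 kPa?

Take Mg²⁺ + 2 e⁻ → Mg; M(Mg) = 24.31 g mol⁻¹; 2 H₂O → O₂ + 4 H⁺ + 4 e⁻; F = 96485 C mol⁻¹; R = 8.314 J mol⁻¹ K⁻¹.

n(Mg) = 11.2 / 24.31 = 0.4607 mol, so n(e⁻) = 2 × 0.4607 = 0.9214 mol.
The cells are in series, so the same 0.9214 mol of electrons passes through the second cell.
2 H₂O → O₂ + 4 H⁺ + 4 e⁻ — 4 mol e⁻ per mol O₂, so n(O₂) = 0.9214/4 = 0.2304 mol.
V = nRT/P = (0.2304 × 8.314 × 299) / (142 × 10³) = 0.00403 m³ = 4.03 L.

4.03 L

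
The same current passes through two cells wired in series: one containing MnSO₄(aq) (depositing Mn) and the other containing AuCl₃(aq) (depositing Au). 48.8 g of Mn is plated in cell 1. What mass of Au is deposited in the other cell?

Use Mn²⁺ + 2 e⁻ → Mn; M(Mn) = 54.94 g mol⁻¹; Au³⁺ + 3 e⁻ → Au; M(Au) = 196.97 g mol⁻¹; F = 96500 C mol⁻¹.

n(Mn) = 48.8 / 54.94 = 0.8882 mol.
Since Mn²⁺ + 2 e⁻ → Mn, n(e⁻) passed = 2 × 0.8882 = 1.776 mol.
Cells in series carry the same charge, so the same 1.776 mol of electrons passes through cell 2.
Au³⁺ + 3 e⁻ → Au, so n(Au) = 1.776 / 3 = 0.5922 mol.
m(Au) = 0.5922 × 196.97 = 117 g.

117 g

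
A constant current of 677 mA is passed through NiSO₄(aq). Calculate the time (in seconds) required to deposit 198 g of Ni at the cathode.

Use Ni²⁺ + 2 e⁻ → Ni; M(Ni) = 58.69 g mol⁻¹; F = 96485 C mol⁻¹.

n(Ni) = m/M = 198 / 58.69 = 3.374 mol.
Each Ni atom requires 2 electrons, so n(e⁻) = 2 × 3.374 = 6.747 mol.
Q = n(e⁻)·F = 6.747 × 96485 = 651000 C.
t = Q/I = 651000 / 0.6770 A = 961600 s.

9.62 × 10⁵ s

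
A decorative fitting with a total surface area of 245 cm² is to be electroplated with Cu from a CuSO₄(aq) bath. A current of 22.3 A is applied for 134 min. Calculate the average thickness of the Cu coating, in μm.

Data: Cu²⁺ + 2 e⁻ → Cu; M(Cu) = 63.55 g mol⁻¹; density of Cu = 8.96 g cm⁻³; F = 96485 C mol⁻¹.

269 μm

Q = I·t = 22.30 × 8040.0 = 179300 C; n(e⁻) = 1.858 mol.
n(Cu) = n(e⁻)/2 = 0.9291 mol, so m = 0.9291 × 63.55 = 59.05 g.
Volume = m/ρ = 59.05 / 8.96 = 6.590 cm³.
Thickness = V/A = 6.590 / 245 = 0.0269 cm = 269 μm.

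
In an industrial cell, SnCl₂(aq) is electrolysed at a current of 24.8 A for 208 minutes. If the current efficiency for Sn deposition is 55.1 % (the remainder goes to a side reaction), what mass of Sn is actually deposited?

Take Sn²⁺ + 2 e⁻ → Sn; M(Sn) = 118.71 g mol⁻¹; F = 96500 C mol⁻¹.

105 g

Q = I·t = 24.80 × 12480 = 309500 C.
n(e⁻) = 309500/96500 = 3.207 mol; theoretically n(Sn) = 3.207/2 = 1.604 mol, m_theo = 190.4 g.
At 55.1 % efficiency, m_actual = 0.551 × 190.4 = 105 g.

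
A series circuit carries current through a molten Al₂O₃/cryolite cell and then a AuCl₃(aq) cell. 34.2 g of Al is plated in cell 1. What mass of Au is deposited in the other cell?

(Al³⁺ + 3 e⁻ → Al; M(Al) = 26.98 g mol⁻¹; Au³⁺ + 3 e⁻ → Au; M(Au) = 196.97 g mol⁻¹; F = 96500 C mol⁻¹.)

n(Al) = 34.2 / 26.98 = 1.268 mol.
Since Al³⁺ + 3 e⁻ → Al, n(e⁻) passed = 3 × 1.268 = 3.803 mol.
Cells in series carry the same charge, so the same 3.803 mol of electrons passes through cell 2.
Au³⁺ + 3 e⁻ → Au, so n(Au) = 3.803 / 3 = 1.268 mol.
m(Au) = 1.268 × 196.97 = 250 g.

250 g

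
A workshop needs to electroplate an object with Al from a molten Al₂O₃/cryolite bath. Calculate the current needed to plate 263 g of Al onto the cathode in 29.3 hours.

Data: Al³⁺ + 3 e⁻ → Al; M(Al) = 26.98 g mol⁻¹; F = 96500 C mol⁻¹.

n(Al) = 263 / 26.98 = 9.748 mol.
n(e⁻) = 3 × 9.748 = 29.24 mol.
Q = n(e⁻)·F = 29.24 × 96500 = 2822000 C.
I = Q/t = 2822000 / 105480 s = 26.8 A.

26.8 A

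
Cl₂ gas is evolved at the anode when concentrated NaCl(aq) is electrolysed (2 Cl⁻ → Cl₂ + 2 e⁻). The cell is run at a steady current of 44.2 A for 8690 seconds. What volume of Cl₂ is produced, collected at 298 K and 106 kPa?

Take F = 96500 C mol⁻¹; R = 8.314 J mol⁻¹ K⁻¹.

46.5 L

Q = I·t = 44.20 A × 8690.0 s = 384100 C.
n(e⁻) = Q/F = 384100 / 96500 = 3.980 mol.
2 electrons are transferred per Cl₂ molecule, so n(Cl₂) = 3.980 / 2 = 1.990 mol.
V = nRT/P = (1.990 × 8.314 × 298) / (106 × 10³ Pa) = 0.0465 m³ = 46.5 L.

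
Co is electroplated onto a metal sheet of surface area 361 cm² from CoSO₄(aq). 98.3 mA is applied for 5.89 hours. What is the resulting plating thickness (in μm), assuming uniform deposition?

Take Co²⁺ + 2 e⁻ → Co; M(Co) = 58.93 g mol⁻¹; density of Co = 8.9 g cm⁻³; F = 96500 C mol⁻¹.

Q = I·t = 0.09830 × 21204 = 2084 C; n(e⁻) = 0.02160 mol.
n(Co) = n(e⁻)/2 = 0.01080 mol, so m = 0.01080 × 58.93 = 0.6364 g.
Volume = m/ρ = 0.6364 / 8.9 = 0.07151 cm³.
Thickness = V/A = 0.07151 / 361 = 1.98 × 10⁻⁴ cm = 1.98 μm.

1.98 μm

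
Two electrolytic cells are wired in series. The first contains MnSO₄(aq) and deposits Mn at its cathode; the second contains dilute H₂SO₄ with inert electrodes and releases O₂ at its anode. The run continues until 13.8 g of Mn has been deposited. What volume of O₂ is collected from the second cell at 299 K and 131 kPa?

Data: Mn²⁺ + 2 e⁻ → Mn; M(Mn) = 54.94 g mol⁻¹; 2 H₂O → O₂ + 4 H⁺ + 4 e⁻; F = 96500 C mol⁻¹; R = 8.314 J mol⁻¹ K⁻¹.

n(Mn) = 13.8 / 54.94 = 0.2512 mol, so n(e⁻) = 2 × 0.2512 = 0.5024 mol.
The cells are in series, so the same 0.5024 mol of electrons passes through the second cell.
2 H₂O → O₂ + 4 H⁺ + 4 e⁻ — 4 mol e⁻ per mol O₂, so n(O₂) = 0.5024/4 = 0.1256 mol.
V = nRT/P = (0.1256 × 8.314 × 299) / (131 × 10³) = 0.00238 m³ = 2.38 L.

2.38 L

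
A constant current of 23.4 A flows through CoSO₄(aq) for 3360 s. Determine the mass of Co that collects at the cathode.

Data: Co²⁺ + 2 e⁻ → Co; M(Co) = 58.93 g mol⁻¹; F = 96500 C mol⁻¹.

24.0 g

Q = I·t = 23.40 A × 3360.0 s = 78620 C.
n(e⁻) = Q/F = 78620 / 96500 = 0.8148 mol.
Co²⁺ + 2 e⁻ → Co, so n(Co) = n(e⁻)/2 = 0.4074 mol.
m = n·M = 0.4074 × 58.93 = 24.0 g.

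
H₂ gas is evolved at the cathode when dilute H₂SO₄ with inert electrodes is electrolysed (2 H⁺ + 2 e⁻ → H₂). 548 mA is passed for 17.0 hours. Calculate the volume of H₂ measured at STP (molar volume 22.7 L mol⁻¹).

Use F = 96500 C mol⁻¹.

Q = I·t = 0.5480 A × 61200 s = 33540 C.
n(e⁻) = Q/F = 33540 / 96500 = 0.3475 mol.
2 electrons are transferred per H₂ molecule, so n(H₂) = 0.3475 / 2 = 0.1738 mol.
V = n × V_m = 0.1738 × 22.7 = 3.94 L.

3.94 L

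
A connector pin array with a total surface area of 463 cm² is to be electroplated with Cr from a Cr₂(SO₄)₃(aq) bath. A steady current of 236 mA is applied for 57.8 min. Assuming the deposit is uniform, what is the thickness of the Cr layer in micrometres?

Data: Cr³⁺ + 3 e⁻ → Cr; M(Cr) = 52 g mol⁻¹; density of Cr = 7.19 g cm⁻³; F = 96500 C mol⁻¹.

0.442 μm

Q = I·t = 0.2360 × 3468.0 = 818.4 C; n(e⁻) = 0.008481 mol.
n(Cr) = n(e⁻)/3 = 0.002827 mol, so m = 0.002827 × 52 = 0.1470 g.
Volume = m/ρ = 0.1470 / 7.19 = 0.02045 cm³.
Thickness = V/A = 0.02045 / 463 = 4.42 × 10⁻⁵ cm = 0.442 μm.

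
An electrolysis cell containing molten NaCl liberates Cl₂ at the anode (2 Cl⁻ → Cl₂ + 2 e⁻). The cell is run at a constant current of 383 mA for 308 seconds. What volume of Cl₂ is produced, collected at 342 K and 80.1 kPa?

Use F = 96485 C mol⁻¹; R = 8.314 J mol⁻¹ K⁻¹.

0.0217 L

Q = I·t = 0.3830 A × 308.00 s = 118.0 C.
n(e⁻) = Q/F = 118.0 / 96485 = 0.001223 mol.
2 electrons are transferred per Cl₂ molecule, so n(Cl₂) = 0.001223 / 2 = 0.0006113 mol.
V = nRT/P = (0.0006113 × 8.314 × 342) / (80.1 × 10³ Pa) = 2.17 × 10⁻⁵ m³ = 0.0217 L.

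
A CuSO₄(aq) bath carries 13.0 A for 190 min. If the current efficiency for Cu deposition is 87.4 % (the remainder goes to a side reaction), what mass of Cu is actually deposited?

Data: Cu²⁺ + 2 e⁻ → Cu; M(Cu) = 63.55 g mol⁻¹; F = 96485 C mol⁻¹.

Q = I·t = 13.00 × 11400 = 148200 C.
n(e⁻) = 148200/96485 = 1.536 mol; theoretically n(Cu) = 1.536/2 = 0.7680 mol, m_theo = 48.81 g.
At 87.4 % efficiency, m_actual = 0.874 × 48.81 = 42.7 g.

42.7 g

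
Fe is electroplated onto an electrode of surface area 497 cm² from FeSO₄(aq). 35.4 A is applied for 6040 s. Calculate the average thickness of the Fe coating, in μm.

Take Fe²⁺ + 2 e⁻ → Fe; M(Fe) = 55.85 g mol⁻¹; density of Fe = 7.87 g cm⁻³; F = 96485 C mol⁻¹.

Q = I·t = 35.40 × 6040.0 = 213800 C; n(e⁻) = 2.216 mol.
n(Fe) = n(e⁻)/2 = 1.108 mol, so m = 1.108 × 55.85 = 61.88 g.
Volume = m/ρ = 61.88 / 7.87 = 7.863 cm³.
Thickness = V/A = 7.863 / 497 = 0.0158 cm = 158 μm.

158 μm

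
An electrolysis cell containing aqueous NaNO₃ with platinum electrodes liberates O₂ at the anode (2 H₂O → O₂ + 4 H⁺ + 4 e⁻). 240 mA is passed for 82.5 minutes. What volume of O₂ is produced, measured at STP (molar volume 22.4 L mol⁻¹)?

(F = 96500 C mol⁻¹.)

0.0689 L

Q = I·t = 0.2400 A × 4950.0 s = 1188 C.
n(e⁻) = Q/F = 1188 / 96500 = 0.01231 mol.
4 electrons are transferred per O₂ molecule, so n(O₂) = 0.01231 / 4 = 0.003078 mol.
V = n × V_m = 0.003078 × 22.4 = 0.0689 L.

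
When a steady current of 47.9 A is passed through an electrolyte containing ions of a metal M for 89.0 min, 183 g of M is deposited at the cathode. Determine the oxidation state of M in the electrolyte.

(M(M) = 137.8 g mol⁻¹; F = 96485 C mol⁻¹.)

Q = I·t = 47.90 A × 5340.0 s = 255800 C, so n(e⁻) = 255800/96485 = 2.651 mol.
n(M) deposited = 183 / 137.8 = 1.328 mol.
Electrons per atom = n(e⁻)/n(M) = 2.651 / 1.328 = 2.00 ≈ 2, so the ion is M²⁺.

+2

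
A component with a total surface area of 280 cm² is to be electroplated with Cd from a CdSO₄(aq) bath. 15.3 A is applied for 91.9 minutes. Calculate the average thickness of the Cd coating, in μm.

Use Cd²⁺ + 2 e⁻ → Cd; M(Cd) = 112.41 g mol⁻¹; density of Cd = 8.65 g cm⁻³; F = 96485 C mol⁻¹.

Q = I·t = 15.30 × 5514.0 = 84360 C; n(e⁻) = 0.8744 mol.
n(Cd) = n(e⁻)/2 = 0.4372 mol, so m = 0.4372 × 112.41 = 49.14 g.
Volume = m/ρ = 49.14 / 8.65 = 5.681 cm³.
Thickness = V/A = 5.681 / 280 = 0.0203 cm = 203 μm.

203 μm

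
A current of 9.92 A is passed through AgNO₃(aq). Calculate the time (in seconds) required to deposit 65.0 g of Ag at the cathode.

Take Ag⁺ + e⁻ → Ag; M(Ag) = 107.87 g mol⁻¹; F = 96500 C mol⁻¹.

n(Ag) = m/M = 65.0 / 107.87 = 0.6026 mol.
Each Ag atom requires 1 electron, so n(e⁻) = 1 × 0.6026 = 0.6026 mol.
Q = n(e⁻)·F = 0.6026 × 96500 = 58150 C.
t = Q/I = 58150 / 9.920 A = 5862 s.

5860 s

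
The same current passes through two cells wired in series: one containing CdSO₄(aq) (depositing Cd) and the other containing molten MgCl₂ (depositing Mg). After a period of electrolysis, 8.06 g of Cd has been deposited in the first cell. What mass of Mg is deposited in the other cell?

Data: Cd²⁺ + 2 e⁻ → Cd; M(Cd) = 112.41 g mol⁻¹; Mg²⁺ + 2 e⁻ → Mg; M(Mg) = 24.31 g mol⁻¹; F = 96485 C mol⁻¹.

n(Cd) = 8.06 / 112.41 = 0.07170 mol.
Since Cd²⁺ + 2 e⁻ → Cd, n(e⁻) passed = 2 × 0.07170 = 0.1434 mol.
Cells in series carry the same charge, so the same 0.1434 mol of electrons passes through cell 2.
Mg²⁺ + 2 e⁻ → Mg, so n(Mg) = 0.1434 / 2 = 0.07170 mol.
m(Mg) = 0.07170 × 24.31 = 1.74 g.

1.74 g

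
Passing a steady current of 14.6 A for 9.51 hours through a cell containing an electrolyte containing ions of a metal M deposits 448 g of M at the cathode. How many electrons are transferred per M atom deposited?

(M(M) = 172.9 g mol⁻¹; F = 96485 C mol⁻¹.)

2

Q = I·t = 14.60 A × 34236 s = 499800 C, so n(e⁻) = 499800/96485 = 5.181 mol.
n(M) deposited = 448 / 172.9 = 2.591 mol.
Electrons per atom = n(e⁻)/n(M) = 5.181 / 2.591 = 2.00 ≈ 2, so the ion is M²⁺.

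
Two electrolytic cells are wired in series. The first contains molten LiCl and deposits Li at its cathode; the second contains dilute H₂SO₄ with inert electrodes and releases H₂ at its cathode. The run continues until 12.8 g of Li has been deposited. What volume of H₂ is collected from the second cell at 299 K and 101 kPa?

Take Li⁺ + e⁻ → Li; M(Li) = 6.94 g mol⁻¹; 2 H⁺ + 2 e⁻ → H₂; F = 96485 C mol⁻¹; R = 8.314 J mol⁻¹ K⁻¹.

n(Li) = 12.8 / 6.94 = 1.844 mol, so n(e⁻) = 1 × 1.844 = 1.844 mol.
The cells are in series, so the same 1.844 mol of electrons passes through the second cell.
2 H⁺ + 2 e⁻ → H₂ — 2 mol e⁻ per mol H₂, so n(H₂) = 1.844/2 = 0.9222 mol.
V = nRT/P = (0.9222 × 8.314 × 299) / (101 × 10³) = 0.0227 m³ = 22.7 L.

22.7 L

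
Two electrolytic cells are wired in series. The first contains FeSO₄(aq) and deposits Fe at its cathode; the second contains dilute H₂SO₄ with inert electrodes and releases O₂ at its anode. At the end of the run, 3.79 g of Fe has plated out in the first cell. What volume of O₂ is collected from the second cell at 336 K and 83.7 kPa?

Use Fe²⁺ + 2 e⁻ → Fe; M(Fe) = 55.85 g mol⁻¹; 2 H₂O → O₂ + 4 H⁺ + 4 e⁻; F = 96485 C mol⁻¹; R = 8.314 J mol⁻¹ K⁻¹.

n(Fe) = 3.79 / 55.85 = 0.06786 mol, so n(e⁻) = 2 × 0.06786 = 0.1357 mol.
The cells are in series, so the same 0.1357 mol of electrons passes through the second cell.
2 H₂O → O₂ + 4 H⁺ + 4 e⁻ — 4 mol e⁻ per mol O₂, so n(O₂) = 0.1357/4 = 0.03393 mol.
V = nRT/P = (0.03393 × 8.314 × 336) / (83.7 × 10³) = 0.00113 m³ = 1.13 L.

1.13 L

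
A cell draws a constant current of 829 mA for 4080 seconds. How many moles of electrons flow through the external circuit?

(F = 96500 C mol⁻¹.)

Q = I·t = 0.8290 A × 4080.0 s = 3382 C.
n(e⁻) = Q/F = 3382 / 96500 = 0.0350 mol.

0.0350 mol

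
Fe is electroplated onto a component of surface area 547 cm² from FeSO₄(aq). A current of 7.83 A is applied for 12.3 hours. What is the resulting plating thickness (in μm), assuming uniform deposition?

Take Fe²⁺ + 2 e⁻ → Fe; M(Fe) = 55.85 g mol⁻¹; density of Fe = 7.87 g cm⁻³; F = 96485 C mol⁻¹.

Q = I·t = 7.830 × 44280 = 346700 C; n(e⁻) = 3.593 mol.
n(Fe) = n(e⁻)/2 = 1.797 mol, so m = 1.797 × 55.85 = 100.3 g.
Volume = m/ρ = 100.3 / 7.87 = 12.75 cm³.
Thickness = V/A = 12.75 / 547 = 0.0233 cm = 233 μm.

233 μm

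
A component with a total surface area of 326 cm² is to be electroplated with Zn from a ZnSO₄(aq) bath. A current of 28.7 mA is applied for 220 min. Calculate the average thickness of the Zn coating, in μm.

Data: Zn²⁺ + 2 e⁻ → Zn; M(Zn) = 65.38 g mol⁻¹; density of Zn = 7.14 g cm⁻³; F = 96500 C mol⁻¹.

Q = I·t = 0.02870 × 13200 = 378.8 C; n(e⁻) = 0.003926 mol.
n(Zn) = n(e⁻)/2 = 0.001963 mol, so m = 0.001963 × 65.38 = 0.1283 g.
Volume = m/ρ = 0.1283 / 7.14 = 0.01797 cm³.
Thickness = V/A = 0.01797 / 326 = 5.51 × 10⁻⁵ cm = 0.551 μm.

0.551 μm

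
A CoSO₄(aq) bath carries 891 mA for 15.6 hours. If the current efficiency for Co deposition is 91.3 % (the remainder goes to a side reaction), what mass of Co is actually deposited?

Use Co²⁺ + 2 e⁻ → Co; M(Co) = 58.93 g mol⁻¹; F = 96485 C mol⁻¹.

14.0 g

Q = I·t = 0.8910 × 56160 = 50040 C.
n(e⁻) = 50040/96485 = 0.5186 mol; theoretically n(Co) = 0.5186/2 = 0.2593 mol, m_theo = 15.28 g.
At 91.3 % efficiency, m_actual = 0.913 × 15.28 = 14.0 g.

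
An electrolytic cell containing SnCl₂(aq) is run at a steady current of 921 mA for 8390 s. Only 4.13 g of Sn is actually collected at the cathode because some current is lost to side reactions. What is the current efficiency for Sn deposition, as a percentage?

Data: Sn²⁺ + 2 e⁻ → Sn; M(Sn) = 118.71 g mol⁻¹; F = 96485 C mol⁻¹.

Q = I·t = 0.9210 × 8390.0 = 7727 C; n(e⁻) = 7727/96485 = 0.08009 mol.
Theoretical n(Sn) = n(e⁻)/2 = 0.04004 mol, i.e. m_theo = 0.04004 × 118.71 = 4.754 g.
Efficiency = m_actual / m_theo = 4.13 / 4.754 = 86.9 %.

86.9 %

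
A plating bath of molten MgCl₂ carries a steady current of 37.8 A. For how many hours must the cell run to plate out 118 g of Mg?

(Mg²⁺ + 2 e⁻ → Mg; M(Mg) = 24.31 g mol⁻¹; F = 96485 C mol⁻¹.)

6.88 h

n(Mg) = m/M = 118 / 24.31 = 4.854 mol.
Each Mg atom requires 2 electrons, so n(e⁻) = 2 × 4.854 = 9.708 mol.
Q = n(e⁻)·F = 9.708 × 96485 = 936700 C.
t = Q/I = 936700 / 37.80 A = 24780 s = 6.88 h.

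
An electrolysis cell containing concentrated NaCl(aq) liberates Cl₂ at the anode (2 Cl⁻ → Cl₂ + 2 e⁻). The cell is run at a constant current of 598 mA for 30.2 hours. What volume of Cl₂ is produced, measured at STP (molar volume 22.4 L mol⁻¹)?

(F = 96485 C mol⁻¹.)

Q = I·t = 0.5980 A × 108720 s = 65010 C.
n(e⁻) = Q/F = 65010 / 96485 = 0.6738 mol.
2 electrons are transferred per Cl₂ molecule, so n(Cl₂) = 0.6738 / 2 = 0.3369 mol.
V = n × V_m = 0.3369 × 22.4 = 7.55 L.

7.55 L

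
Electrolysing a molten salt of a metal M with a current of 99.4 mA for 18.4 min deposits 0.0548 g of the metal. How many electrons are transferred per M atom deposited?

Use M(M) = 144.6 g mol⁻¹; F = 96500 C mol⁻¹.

3

Q = I·t = 0.09940 A × 1104.0 s = 109.7 C, so n(e⁻) = 109.7/96500 = 0.001137 mol.
n(M) deposited = 0.0548 / 144.6 = 0.0003790 mol.
Electrons per atom = n(e⁻)/n(M) = 0.001137 / 0.0003790 = 3.00 ≈ 3, so the ion is M³⁺.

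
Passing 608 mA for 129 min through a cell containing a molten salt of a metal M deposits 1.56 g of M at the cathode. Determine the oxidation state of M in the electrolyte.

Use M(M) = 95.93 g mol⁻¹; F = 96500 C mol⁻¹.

Q = I·t = 0.6080 A × 7740.0 s = 4706 C, so n(e⁻) = 4706/96500 = 0.04877 mol.
n(M) deposited = 1.56 / 95.93 = 0.01626 mol.
Electrons per atom = n(e⁻)/n(M) = 0.04877 / 0.01626 = 3.00 ≈ 3, so the ion is M³⁺.

+3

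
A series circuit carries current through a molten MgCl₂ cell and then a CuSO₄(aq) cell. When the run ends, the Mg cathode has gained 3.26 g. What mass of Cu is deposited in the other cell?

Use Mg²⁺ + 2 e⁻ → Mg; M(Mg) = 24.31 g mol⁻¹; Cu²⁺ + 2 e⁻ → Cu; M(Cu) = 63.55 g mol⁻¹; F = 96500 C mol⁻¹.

8.52 g

n(Mg) = 3.26 / 24.31 = 0.1341 mol.
Since Mg²⁺ + 2 e⁻ → Mg, n(e⁻) passed = 2 × 0.1341 = 0.2682 mol.
Cells in series carry the same charge, so the same 0.2682 mol of electrons passes through cell 2.
Cu²⁺ + 2 e⁻ → Cu, so n(Cu) = 0.2682 / 2 = 0.1341 mol.
m(Cu) = 0.1341 × 63.55 = 8.52 g.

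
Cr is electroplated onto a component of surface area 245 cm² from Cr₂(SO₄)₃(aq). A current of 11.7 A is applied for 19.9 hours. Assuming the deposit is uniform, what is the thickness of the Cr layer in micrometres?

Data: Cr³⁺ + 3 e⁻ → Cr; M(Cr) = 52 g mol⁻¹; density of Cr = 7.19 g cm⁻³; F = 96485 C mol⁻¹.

855 μm

Q = I·t = 11.70 × 71640 = 838200 C; n(e⁻) = 8.687 mol.
n(Cr) = n(e⁻)/3 = 2.896 mol, so m = 2.896 × 52 = 150.6 g.
Volume = m/ρ = 150.6 / 7.19 = 20.94 cm³.
Thickness = V/A = 20.94 / 245 = 0.0855 cm = 855 μm.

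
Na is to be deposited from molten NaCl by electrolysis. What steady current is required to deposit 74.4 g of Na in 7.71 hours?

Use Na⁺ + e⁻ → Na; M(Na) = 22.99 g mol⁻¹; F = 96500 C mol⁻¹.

n(Na) = 74.4 / 22.99 = 3.236 mol.
n(e⁻) = 1 × 3.236 = 3.236 mol.
Q = n(e⁻)·F = 3.236 × 96500 = 312300 C.
I = Q/t = 312300 / 27756 s = 11.3 A.

11.3 A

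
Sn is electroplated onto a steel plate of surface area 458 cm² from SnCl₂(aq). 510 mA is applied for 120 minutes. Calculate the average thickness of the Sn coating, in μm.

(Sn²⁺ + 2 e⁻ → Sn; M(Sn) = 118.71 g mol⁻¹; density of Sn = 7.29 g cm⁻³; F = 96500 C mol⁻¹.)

Q = I·t = 0.5100 × 7200.0 = 3672 C; n(e⁻) = 0.03805 mol.
n(Sn) = n(e⁻)/2 = 0.01903 mol, so m = 0.01903 × 118.71 = 2.259 g.
Volume = m/ρ = 2.259 / 7.29 = 0.3098 cm³.
Thickness = V/A = 0.3098 / 458 = 6.76 × 10⁻⁴ cm = 6.76 μm.

6.76 μm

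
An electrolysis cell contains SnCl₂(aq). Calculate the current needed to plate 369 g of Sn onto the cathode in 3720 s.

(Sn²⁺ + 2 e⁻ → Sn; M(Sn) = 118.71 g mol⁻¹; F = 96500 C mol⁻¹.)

n(Sn) = 369 / 118.71 = 3.108 mol.
n(e⁻) = 2 × 3.108 = 6.217 mol.
Q = n(e⁻)·F = 6.217 × 96500 = 599900 C.
I = Q/t = 599900 / 3720.0 s = 161 A.

161 A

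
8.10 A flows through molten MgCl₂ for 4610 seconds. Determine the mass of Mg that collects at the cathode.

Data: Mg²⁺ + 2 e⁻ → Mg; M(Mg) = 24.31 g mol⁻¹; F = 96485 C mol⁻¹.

4.70 g

Q = I·t = 8.100 A × 4610.0 s = 37340 C.
n(e⁻) = Q/F = 37340 / 96485 = 0.3870 mol.
Mg²⁺ + 2 e⁻ → Mg, so n(Mg) = n(e⁻)/2 = 0.1935 mol.
m = n·M = 0.1935 × 24.31 = 4.70 g.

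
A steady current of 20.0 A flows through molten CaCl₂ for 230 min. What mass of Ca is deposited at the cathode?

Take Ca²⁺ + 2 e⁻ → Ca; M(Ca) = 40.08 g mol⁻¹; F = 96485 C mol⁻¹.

57.3 g

Q = I·t = 20.00 A × 13800 s = 276000 C.
n(e⁻) = Q/F = 276000 / 96485 = 2.861 mol.
Ca²⁺ + 2 e⁻ → Ca, so n(Ca) = n(e⁻)/2 = 1.430 mol.
m = n·M = 1.430 × 40.08 = 57.3 g.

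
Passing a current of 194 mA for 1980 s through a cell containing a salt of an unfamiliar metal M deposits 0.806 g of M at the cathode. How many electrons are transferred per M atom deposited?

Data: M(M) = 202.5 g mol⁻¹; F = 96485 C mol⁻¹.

Q = I·t = 0.1940 A × 1980.0 s = 384.1 C, so n(e⁻) = 384.1/96485 = 0.003981 mol.
n(M) deposited = 0.806 / 202.5 = 0.003980 mol.
Electrons per atom = n(e⁻)/n(M) = 0.003981 / 0.003980 = 1.00 ≈ 1, so the ion is M⁺.

1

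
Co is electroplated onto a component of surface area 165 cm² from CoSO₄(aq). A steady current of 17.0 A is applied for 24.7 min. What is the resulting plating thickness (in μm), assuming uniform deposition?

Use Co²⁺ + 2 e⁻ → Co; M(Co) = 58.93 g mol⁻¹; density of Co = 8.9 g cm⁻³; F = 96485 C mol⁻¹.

Q = I·t = 17.00 × 1482.0 = 25190 C; n(e⁻) = 0.2611 mol.
n(Co) = n(e⁻)/2 = 0.1306 mol, so m = 0.1306 × 58.93 = 7.694 g.
Volume = m/ρ = 7.694 / 8.9 = 0.8645 cm³.
Thickness = V/A = 0.8645 / 165 = 0.00524 cm = 52.4 μm.

52.4 μm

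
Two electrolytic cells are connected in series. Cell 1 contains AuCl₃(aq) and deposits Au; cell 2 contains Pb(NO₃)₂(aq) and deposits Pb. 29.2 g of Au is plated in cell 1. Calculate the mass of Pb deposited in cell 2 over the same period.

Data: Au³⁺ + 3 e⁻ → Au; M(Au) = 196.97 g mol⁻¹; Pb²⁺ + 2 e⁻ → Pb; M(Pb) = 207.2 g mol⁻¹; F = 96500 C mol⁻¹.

46.1 g

n(Au) = 29.2 / 196.97 = 0.1482 mol.
Since Au³⁺ + 3 e⁻ → Au, n(e⁻) passed = 3 × 0.1482 = 0.4447 mol.
Cells in series carry the same charge, so the same 0.4447 mol of electrons passes through cell 2.
Pb²⁺ + 2 e⁻ → Pb, so n(Pb) = 0.4447 / 2 = 0.2224 mol.
m(Pb) = 0.2224 × 207.2 = 46.1 g.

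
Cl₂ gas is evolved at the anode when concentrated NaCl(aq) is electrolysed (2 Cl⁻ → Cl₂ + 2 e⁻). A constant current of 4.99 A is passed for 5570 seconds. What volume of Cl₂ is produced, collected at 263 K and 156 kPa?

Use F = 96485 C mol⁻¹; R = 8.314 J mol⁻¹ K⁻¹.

2.02 L

Q = I·t = 4.990 A × 5570.0 s = 27790 C.
n(e⁻) = Q/F = 27790 / 96485 = 0.2881 mol.
2 electrons are transferred per Cl₂ molecule, so n(Cl₂) = 0.2881 / 2 = 0.1440 mol.
V = nRT/P = (0.1440 × 8.314 × 263) / (156 × 10³ Pa) = 0.00202 m³ = 2.02 L.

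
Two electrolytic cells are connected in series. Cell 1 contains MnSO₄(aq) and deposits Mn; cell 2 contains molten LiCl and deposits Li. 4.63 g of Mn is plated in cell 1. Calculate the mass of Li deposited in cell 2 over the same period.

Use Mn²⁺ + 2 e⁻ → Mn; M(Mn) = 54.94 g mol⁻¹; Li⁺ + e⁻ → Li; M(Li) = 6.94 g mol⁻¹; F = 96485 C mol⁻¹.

n(Mn) = 4.63 / 54.94 = 0.08427 mol.
Since Mn²⁺ + 2 e⁻ → Mn, n(e⁻) passed = 2 × 0.08427 = 0.1685 mol.
Cells in series carry the same charge, so the same 0.1685 mol of electrons passes through cell 2.
Li⁺ + e⁻ → Li, so n(Li) = 0.1685 / 1 = 0.1685 mol.
m(Li) = 0.1685 × 6.94 = 1.17 g.

1.17 g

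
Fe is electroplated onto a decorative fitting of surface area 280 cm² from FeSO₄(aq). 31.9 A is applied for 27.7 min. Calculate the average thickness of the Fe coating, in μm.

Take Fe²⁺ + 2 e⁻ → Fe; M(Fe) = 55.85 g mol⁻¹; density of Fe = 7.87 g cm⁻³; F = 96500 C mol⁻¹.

69.6 μm

Q = I·t = 31.90 × 1662.0 = 53020 C; n(e⁻) = 0.5494 mol.
n(Fe) = n(e⁻)/2 = 0.2747 mol, so m = 0.2747 × 55.85 = 15.34 g.
Volume = m/ρ = 15.34 / 7.87 = 1.949 cm³.
Thickness = V/A = 1.949 / 280 = 0.00696 cm = 69.6 μm.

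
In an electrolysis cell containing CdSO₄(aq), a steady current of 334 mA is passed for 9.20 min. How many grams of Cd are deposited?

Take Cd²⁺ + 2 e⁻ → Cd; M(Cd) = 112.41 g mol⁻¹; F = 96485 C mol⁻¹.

0.107 g

Q = I·t = 0.3340 A × 552.00 s = 184.4 C.
n(e⁻) = Q/F = 184.4 / 96485 = 0.001911 mol.
Cd²⁺ + 2 e⁻ → Cd, so n(Cd) = n(e⁻)/2 = 0.0009554 mol.
m = n·M = 0.0009554 × 112.41 = 0.107 g.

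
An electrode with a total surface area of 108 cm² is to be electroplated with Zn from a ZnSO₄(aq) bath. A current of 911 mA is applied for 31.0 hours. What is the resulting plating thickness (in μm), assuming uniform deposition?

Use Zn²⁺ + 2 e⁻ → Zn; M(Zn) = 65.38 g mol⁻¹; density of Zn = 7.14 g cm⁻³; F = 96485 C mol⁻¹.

447 μm

Q = I·t = 0.9110 × 111600 = 101700 C; n(e⁻) = 1.054 mol.
n(Zn) = n(e⁻)/2 = 0.5269 mol, so m = 0.5269 × 65.38 = 34.45 g.
Volume = m/ρ = 34.45 / 7.14 = 4.824 cm³.
Thickness = V/A = 4.824 / 108 = 0.0447 cm = 447 μm.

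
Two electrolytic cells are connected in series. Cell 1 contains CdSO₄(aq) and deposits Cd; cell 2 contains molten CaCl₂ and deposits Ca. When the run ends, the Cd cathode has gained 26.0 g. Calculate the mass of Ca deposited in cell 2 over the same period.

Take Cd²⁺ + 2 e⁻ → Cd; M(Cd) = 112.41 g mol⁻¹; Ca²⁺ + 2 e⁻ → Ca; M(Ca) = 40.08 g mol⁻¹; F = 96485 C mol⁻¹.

9.27 g

n(Cd) = 26.0 / 112.41 = 0.2313 mol.
Since Cd²⁺ + 2 e⁻ → Cd, n(e⁻) passed = 2 × 0.2313 = 0.4626 mol.
Cells in series carry the same charge, so the same 0.4626 mol of electrons passes through cell 2.
Ca²⁺ + 2 e⁻ → Ca, so n(Ca) = 0.4626 / 2 = 0.2313 mol.
m(Ca) = 0.2313 × 40.08 = 9.27 g.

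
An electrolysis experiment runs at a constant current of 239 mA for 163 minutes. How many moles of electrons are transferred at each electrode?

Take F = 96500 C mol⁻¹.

0.0242 mol

Q = I·t = 0.2390 A × 9780.0 s = 2337 C.
n(e⁻) = Q/F = 2337 / 96500 = 0.0242 mol.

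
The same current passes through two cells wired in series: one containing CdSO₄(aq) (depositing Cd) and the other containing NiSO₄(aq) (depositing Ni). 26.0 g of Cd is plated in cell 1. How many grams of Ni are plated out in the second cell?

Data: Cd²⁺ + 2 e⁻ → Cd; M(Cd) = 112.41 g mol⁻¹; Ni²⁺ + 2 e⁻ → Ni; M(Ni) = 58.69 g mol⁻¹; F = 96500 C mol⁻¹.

n(Cd) = 26.0 / 112.41 = 0.2313 mol.
Since Cd²⁺ + 2 e⁻ → Cd, n(e⁻) passed = 2 × 0.2313 = 0.4626 mol.
Cells in series carry the same charge, so the same 0.4626 mol of electrons passes through cell 2.
Ni²⁺ + 2 e⁻ → Ni, so n(Ni) = 0.4626 / 2 = 0.2313 mol.
m(Ni) = 0.2313 × 58.69 = 13.6 g.

13.6 g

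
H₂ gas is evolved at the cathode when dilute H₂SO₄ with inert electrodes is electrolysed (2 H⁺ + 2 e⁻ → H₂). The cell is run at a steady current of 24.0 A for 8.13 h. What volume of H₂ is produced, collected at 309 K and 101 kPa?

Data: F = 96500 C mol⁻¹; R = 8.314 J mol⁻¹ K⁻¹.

92.6 L

Q = I·t = 24.00 A × 29268 s = 702400 C.
n(e⁻) = Q/F = 702400 / 96500 = 7.279 mol.
2 electrons are transferred per H₂ molecule, so n(H₂) = 7.279 / 2 = 3.640 mol.
V = nRT/P = (3.640 × 8.314 × 309) / (101 × 10³ Pa) = 0.0926 m³ = 92.6 L.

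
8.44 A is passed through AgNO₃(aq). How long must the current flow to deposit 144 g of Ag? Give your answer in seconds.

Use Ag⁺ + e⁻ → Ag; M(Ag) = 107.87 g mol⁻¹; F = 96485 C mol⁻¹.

n(Ag) = m/M = 144 / 107.87 = 1.335 mol.
Each Ag atom requires 1 electron, so n(e⁻) = 1 × 1.335 = 1.335 mol.
Q = n(e⁻)·F = 1.335 × 96485 = 128800 C.
t = Q/I = 128800 / 8.440 A = 15260 s.

15300 s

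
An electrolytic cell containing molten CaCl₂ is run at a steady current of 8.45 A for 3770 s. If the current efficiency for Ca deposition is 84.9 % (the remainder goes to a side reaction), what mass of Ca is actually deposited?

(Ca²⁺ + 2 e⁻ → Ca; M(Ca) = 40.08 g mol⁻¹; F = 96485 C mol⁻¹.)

Q = I·t = 8.450 × 3770.0 = 31860 C.
n(e⁻) = 31860/96485 = 0.3302 mol; theoretically n(Ca) = 0.3302/2 = 0.1651 mol, m_theo = 6.617 g.
At 84.9 % efficiency, m_actual = 0.849 × 6.617 = 5.62 g.

5.62 g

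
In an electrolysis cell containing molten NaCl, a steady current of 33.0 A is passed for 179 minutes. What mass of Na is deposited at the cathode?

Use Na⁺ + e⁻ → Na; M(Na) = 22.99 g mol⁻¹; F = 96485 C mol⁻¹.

84.4 g

Q = I·t = 33.00 A × 10740 s = 354400 C.
n(e⁻) = Q/F = 354400 / 96485 = 3.673 mol.
Na⁺ + e⁻ → Na, so n(Na) = n(e⁻)/1 = 3.673 mol.
m = n·M = 3.673 × 22.99 = 84.4 g.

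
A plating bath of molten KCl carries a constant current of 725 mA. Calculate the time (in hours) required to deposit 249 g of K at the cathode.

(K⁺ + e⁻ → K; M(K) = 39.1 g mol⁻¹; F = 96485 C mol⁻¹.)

235 h

n(K) = m/M = 249 / 39.1 = 6.368 mol.
Each K atom requires 1 electron, so n(e⁻) = 1 × 6.368 = 6.368 mol.
Q = n(e⁻)·F = 6.368 × 96485 = 614400 C.
t = Q/I = 614400 / 0.7250 A = 847500 s = 235 h.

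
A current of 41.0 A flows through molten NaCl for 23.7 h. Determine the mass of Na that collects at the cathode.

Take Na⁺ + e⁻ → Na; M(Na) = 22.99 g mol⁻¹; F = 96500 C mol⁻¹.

833 g

Q = I·t = 41.00 A × 85320 s = 3498000 C.
n(e⁻) = Q/F = 3498000 / 96500 = 36.25 mol.
Na⁺ + e⁻ → Na, so n(Na) = n(e⁻)/1 = 36.25 mol.
m = n·M = 36.25 × 22.99 = 833 g.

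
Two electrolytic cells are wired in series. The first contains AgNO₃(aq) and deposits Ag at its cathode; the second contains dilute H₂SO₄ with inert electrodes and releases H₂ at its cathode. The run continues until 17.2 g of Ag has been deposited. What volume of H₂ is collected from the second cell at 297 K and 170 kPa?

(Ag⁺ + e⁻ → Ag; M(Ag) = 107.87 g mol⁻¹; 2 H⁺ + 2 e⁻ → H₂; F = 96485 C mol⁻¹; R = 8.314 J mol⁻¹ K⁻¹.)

1.16 L

n(Ag) = 17.2 / 107.87 = 0.1595 mol, so n(e⁻) = 1 × 0.1595 = 0.1595 mol.
The cells are in series, so the same 0.1595 mol of electrons passes through the second cell.
2 H⁺ + 2 e⁻ → H₂ — 2 mol e⁻ per mol H₂, so n(H₂) = 0.1595/2 = 0.07973 mol.
V = nRT/P = (0.07973 × 8.314 × 297) / (170 × 10³) = 0.00116 m³ = 1.16 L.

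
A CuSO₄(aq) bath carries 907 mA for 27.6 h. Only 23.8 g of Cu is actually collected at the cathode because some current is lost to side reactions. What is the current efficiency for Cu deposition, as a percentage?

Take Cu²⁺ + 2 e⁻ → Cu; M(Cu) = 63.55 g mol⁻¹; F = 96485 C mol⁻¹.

Q = I·t = 0.9070 × 99360 = 90120 C; n(e⁻) = 90120/96485 = 0.9340 mol.
Theoretical n(Cu) = n(e⁻)/2 = 0.4670 mol, i.e. m_theo = 0.4670 × 63.55 = 29.68 g.
Efficiency = m_actual / m_theo = 23.8 / 29.68 = 80.2 %.

80.2 %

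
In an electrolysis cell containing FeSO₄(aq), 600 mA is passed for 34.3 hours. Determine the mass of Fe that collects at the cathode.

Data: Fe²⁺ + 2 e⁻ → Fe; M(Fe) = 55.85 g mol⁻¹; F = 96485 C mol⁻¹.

Q = I·t = 0.6000 A × 123480 s = 74090 C.
n(e⁻) = Q/F = 74090 / 96485 = 0.7679 mol.
Fe²⁺ + 2 e⁻ → Fe, so n(Fe) = n(e⁻)/2 = 0.3839 mol.
m = n·M = 0.3839 × 55.85 = 21.4 g.

21.4 g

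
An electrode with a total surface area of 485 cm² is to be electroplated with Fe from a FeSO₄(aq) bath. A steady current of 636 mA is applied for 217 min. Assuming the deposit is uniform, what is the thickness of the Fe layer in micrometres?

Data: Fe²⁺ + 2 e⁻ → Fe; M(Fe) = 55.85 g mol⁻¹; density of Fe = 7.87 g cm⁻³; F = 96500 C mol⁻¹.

Q = I·t = 0.6360 × 13020 = 8281 C; n(e⁻) = 0.08581 mol.
n(Fe) = n(e⁻)/2 = 0.04291 mol, so m = 0.04291 × 55.85 = 2.396 g.
Volume = m/ρ = 2.396 / 7.87 = 0.3045 cm³.
Thickness = V/A = 0.3045 / 485 = 6.28 × 10⁻⁴ cm = 6.28 μm.

6.28 μm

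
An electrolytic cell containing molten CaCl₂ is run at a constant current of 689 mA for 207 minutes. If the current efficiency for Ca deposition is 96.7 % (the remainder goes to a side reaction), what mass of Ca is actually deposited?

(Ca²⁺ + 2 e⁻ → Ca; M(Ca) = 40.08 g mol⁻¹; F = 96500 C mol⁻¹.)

1.72 g

Q = I·t = 0.6890 × 12420 = 8557 C.
n(e⁻) = 8557/96500 = 0.08868 mol; theoretically n(Ca) = 0.08868/2 = 0.04434 mol, m_theo = 1.777 g.
At 96.7 % efficiency, m_actual = 0.967 × 1.777 = 1.72 g.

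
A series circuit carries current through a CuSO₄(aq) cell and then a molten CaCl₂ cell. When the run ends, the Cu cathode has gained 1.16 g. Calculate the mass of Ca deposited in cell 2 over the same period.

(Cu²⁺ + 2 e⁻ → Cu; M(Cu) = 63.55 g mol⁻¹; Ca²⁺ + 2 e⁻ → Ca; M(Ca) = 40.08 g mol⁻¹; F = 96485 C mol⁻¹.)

0.732 g

n(Cu) = 1.16 / 63.55 = 0.01825 mol.
Since Cu²⁺ + 2 e⁻ → Cu, n(e⁻) passed = 2 × 0.01825 = 0.03651 mol.
Cells in series carry the same charge, so the same 0.03651 mol of electrons passes through cell 2.
Ca²⁺ + 2 e⁻ → Ca, so n(Ca) = 0.03651 / 2 = 0.01825 mol.
m(Ca) = 0.01825 × 40.08 = 0.732 g.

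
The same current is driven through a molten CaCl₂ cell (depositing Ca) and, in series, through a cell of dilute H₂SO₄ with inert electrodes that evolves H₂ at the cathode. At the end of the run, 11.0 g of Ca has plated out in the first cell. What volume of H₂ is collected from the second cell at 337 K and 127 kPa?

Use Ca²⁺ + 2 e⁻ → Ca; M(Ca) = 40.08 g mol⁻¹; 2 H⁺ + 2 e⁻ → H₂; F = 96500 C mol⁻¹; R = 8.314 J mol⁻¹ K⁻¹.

6.05 L

n(Ca) = 11.0 / 40.08 = 0.2745 mol, so n(e⁻) = 2 × 0.2745 = 0.5489 mol.
The cells are in series, so the same 0.5489 mol of electrons passes through the second cell.
2 H⁺ + 2 e⁻ → H₂ — 2 mol e⁻ per mol H₂, so n(H₂) = 0.5489/2 = 0.2745 mol.
V = nRT/P = (0.2745 × 8.314 × 337) / (127 × 10³) = 0.00605 m³ = 6.05 L.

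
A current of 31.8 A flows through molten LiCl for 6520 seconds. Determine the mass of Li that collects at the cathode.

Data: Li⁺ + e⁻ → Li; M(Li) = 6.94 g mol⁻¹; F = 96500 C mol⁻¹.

Q = I·t = 31.80 A × 6520.0 s = 207300 C.
n(e⁻) = Q/F = 207300 / 96500 = 2.149 mol.
Li⁺ + e⁻ → Li, so n(Li) = n(e⁻)/1 = 2.149 mol.
m = n·M = 2.149 × 6.94 = 14.9 g.

14.9 g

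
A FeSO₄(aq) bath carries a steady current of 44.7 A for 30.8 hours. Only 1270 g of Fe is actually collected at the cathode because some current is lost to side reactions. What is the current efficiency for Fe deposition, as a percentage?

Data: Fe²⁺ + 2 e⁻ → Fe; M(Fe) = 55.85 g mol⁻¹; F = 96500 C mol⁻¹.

Q = I·t = 44.70 × 110880 = 4956000 C; n(e⁻) = 4956000/96500 = 51.36 mol.
Theoretical n(Fe) = n(e⁻)/2 = 25.68 mol, i.e. m_theo = 25.68 × 55.85 = 1434 g.
Efficiency = m_actual / m_theo = 1270 / 1434 = 88.5 %.

88.5 %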